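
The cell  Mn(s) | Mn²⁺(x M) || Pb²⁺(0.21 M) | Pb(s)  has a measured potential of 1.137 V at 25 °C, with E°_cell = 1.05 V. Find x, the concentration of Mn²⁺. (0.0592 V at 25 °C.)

From the Nernst equation, log Q = n(E° − E)/0.0592 = 2(1.05 − 1.137)/0.0592 = -2.939, so Q = 0.00115.
With Q = [Mn²⁺]/[Pb²⁺] and the known concentrations, [Mn²⁺] in the numerator gives [Mn²⁺] = 2.4 × 10^-4 M.

2.4 × 10^-4 M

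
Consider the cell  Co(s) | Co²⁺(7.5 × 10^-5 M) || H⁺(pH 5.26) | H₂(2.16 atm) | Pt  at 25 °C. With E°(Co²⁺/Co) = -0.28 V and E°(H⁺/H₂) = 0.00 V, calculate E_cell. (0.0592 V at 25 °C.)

The hydrogen couple is the cathode, so E°_cell = 0.28 V; n = 2.
[H⁺] = 10^(−5.26) = 5.5 × 10^-6 M, and Q = [Co²⁺]·P(H₂) / [H⁺]^2 = 5.36 × 10^6.
E = E° − (0.0592/2) log Q = 0.28 − (0.0592/2)(6.730) = 0.081 V.

0.081 V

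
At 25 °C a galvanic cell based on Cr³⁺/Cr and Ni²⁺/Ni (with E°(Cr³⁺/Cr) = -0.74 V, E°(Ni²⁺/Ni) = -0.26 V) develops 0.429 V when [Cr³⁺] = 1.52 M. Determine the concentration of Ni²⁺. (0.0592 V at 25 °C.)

0.025 M

From the Nernst equation, log Q = n(E° − E)/0.0592 = 6(0.48 − 0.429)/0.0592 = 5.169, so Q = 1.48 × 10^5.
With Q = [Cr³⁺]^2/[Ni²⁺]^3 and the known concentrations, [Ni²⁺]^3 in the denominator gives [Ni²⁺] = 0.025 M.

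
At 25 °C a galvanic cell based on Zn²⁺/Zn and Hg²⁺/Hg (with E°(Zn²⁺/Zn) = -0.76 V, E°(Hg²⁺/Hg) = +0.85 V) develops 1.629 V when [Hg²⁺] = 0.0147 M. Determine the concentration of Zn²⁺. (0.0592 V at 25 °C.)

0.0034 M

From the Nernst equation, log Q = n(E° − E)/0.0592 = 2(1.61 − 1.629)/0.0592 = -0.642, so Q = 0.228.
With Q = [Zn²⁺]/[Hg²⁺] and the known concentrations, [Zn²⁺] in the numerator gives [Zn²⁺] = 0.0034 M.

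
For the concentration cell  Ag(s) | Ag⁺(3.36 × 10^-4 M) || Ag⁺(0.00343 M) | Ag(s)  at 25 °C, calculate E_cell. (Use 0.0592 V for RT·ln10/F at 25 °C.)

0.060 V

Both half-cells are Ag⁺/Ag, so E°_cell = 0. The concentrated side is the cathode; the cell reaction moves Ag⁺ from high to low concentration with n = 1.
Q = [Ag⁺]_dilute/[Ag⁺]_conc = 3.36 × 10^-4/0.00343 = 0.0980.
E = 0 − (0.0592/1) log Q = −(0.0592/1)(-1.009) = 0.0597 V.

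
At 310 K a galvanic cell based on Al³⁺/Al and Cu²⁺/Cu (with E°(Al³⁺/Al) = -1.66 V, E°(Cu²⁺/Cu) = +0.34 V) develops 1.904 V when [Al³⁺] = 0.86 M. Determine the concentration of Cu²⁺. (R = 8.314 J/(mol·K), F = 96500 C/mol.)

From the Nernst equation, ln Q = nF(E° − E)/RT = 6×96500×(2.00 − 1.904)/(8.314×310) = 21.566, so Q = 2.32 × 10^9.
With Q = [Al³⁺]^2/[Cu²⁺]^3 and the known concentrations, [Cu²⁺]^3 in the denominator gives [Cu²⁺] = 6.8 × 10^-4 M.

6.8 × 10^-4 M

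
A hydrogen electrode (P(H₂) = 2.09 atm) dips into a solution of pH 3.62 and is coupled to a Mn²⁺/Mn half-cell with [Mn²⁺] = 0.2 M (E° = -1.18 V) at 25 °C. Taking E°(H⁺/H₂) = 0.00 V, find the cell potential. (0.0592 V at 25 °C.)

The hydrogen couple is the cathode, so E°_cell = 1.18 V; n = 2.
[H⁺] = 10^(−3.62) = 2.4 × 10^-4 M, and Q = [Mn²⁺]·P(H₂) / [H⁺]^2 = 7.26 × 10^6.
E = E° − (0.0592/2) log Q = 1.18 − (0.0592/2)(6.861) = 0.977 V.

0.98 V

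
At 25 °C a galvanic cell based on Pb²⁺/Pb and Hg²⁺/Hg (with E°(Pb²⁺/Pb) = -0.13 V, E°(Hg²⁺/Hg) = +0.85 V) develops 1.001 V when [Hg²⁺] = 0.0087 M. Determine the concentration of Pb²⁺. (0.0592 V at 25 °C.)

From the Nernst equation, log Q = n(E° − E)/0.0592 = 2(0.98 − 1.001)/0.0592 = -0.709, so Q = 0.195.
With Q = [Pb²⁺]/[Hg²⁺] and the known concentrations, [Pb²⁺] in the numerator gives [Pb²⁺] = 0.0017 M.

0.0017 M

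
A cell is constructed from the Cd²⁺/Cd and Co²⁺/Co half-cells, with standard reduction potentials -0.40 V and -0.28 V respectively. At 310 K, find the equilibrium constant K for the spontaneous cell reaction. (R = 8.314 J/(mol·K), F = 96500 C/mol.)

8000

E°_cell = -0.28 − (-0.40) = 0.12 V, with n = 2 electrons transferred.
At equilibrium E = 0, so the Nernst equation gives ln K = nFE°/RT = (2)(96500)(0.12)/((8.314)(310)) = 8.99.
K = e^8.99 = 8000.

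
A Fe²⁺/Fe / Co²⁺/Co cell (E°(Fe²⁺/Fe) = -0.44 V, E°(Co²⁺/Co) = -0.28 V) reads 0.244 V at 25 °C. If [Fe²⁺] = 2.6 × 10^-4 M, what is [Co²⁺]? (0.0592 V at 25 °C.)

From the Nernst equation, log Q = n(E° − E)/0.0592 = 2(0.16 − 0.244)/0.0592 = -2.838, so Q = 0.00145.
With Q = [Fe²⁺]/[Co²⁺] and the known concentrations, [Co²⁺] in the denominator gives [Co²⁺] = 0.18 M.

0.18 M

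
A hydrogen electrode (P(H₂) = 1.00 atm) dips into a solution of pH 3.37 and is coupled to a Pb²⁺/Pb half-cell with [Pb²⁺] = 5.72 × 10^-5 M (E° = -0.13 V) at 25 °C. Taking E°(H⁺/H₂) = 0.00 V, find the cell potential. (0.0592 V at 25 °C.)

The hydrogen couple is the cathode, so E°_cell = 0.13 V; n = 2.
[H⁺] = 10^(−3.37) = 4.3 × 10^-4 M, and Q = [Pb²⁺]·P(H₂) / [H⁺]^2 = 314.
E = E° − (0.0592/2) log Q = 0.13 − (0.0592/2)(2.497) = 0.056 V.

0.056 V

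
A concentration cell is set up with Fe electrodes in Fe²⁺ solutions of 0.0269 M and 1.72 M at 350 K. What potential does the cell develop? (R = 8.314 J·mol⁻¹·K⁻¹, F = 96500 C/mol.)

Both half-cells are Fe²⁺/Fe, so E°_cell = 0. The concentrated side is the cathode; the cell reaction moves Fe²⁺ from high to low concentration with n = 2.
Q = [Fe²⁺]_dilute/[Fe²⁺]_conc = 0.0269/1.72 = 0.0156.
E = 0 − (RT/nF) ln Q = −((8.314×350)/(2×96500))(-4.158) = 0.0627 V.

0.063 V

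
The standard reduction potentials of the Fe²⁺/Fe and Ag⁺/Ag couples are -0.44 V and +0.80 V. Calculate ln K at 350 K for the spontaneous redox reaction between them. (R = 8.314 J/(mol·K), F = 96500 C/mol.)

ln K = 82.2

E°_cell = +0.80 − (-0.44) = 1.24 V, with n = 2 electrons transferred.
At equilibrium E = 0, so the Nernst equation gives ln K = nFE°/RT = (2)(96500)(1.24)/((8.314)(350)) = 82.24.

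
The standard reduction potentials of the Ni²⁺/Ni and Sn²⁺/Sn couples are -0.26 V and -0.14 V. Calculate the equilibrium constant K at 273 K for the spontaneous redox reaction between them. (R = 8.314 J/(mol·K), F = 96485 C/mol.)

E°_cell = -0.14 − (-0.26) = 0.12 V, with n = 2 electrons transferred.
At equilibrium E = 0, so the Nernst equation gives ln K = nFE°/RT = (2)(96485)(0.12)/((8.314)(273)) = 10.20.
K = e^10.20 = 2.7 × 10^4.

2.7 × 10^4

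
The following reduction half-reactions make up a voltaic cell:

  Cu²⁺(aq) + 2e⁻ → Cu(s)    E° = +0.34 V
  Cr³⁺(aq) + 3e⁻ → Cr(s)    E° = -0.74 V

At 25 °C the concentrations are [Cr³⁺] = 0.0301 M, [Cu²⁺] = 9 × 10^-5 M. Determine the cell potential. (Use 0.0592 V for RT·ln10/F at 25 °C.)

0.990 V

The Cu²⁺/Cu couple has the higher reduction potential and acts as the cathode, so E°_cell = +0.34 − (-0.74) = 1.08 V.
Balancing electrons gives n = 6; the reaction quotient is Q = [Cr³⁺]^2/[Cu²⁺]^3 = 1.24 × 10^9.
At 25 °C, E = E° − (0.0592/n) log Q = 1.08 − (0.0592/6)(9.094) = 1.080 − 0.090 = 0.990 V.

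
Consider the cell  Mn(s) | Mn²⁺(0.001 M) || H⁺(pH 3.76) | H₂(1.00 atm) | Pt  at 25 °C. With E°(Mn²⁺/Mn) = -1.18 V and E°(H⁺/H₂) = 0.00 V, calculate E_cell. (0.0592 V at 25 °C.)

The hydrogen couple is the cathode, so E°_cell = 1.18 V; n = 2.
[H⁺] = 10^(−3.76) = 1.7 × 10^-4 M, and Q = [Mn²⁺]·P(H₂) / [H⁺]^2 = 3.31 × 10^4.
E = E° − (0.0592/2) log Q = 1.18 − (0.0592/2)(4.520) = 1.046 V.

1.05 V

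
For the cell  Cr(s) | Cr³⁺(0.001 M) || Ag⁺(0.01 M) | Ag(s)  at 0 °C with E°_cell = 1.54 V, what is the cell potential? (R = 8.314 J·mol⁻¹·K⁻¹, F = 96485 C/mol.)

Balancing electrons gives n = 3; the reaction quotient is Q = [Cr³⁺]/[Ag⁺]^3 = 1000.
E = E° − (RT/nF) ln Q = 1.54 − (8.314×273)/(3×96485) × (6.908) = 1.540 − 0.054 = 1.486 V.

1.49 V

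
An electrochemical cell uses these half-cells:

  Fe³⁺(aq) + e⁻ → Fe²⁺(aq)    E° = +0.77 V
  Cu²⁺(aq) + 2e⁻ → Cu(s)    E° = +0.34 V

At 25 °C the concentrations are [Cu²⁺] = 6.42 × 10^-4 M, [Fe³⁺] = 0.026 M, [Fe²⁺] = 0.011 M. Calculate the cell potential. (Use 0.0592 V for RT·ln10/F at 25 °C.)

0.547 V

The Fe³⁺/Fe²⁺ couple has the higher reduction potential and acts as the cathode, so E°_cell = +0.77 − (+0.34) = 0.43 V.
Balancing electrons gives n = 2; the reaction quotient is Q = [Cu²⁺]·[Fe²⁺]^2/[Fe³⁺]^2 = 1.15 × 10^-4.
At 25 °C, E = E° − (0.0592/n) log Q = 0.43 − (0.0592/2)(-3.940) = 0.430 + 0.117 = 0.547 V.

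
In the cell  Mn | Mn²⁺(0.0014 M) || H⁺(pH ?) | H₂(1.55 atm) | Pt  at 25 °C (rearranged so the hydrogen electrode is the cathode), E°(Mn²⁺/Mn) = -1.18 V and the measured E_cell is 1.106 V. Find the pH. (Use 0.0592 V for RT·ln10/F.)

E°_cell = 1.18 V and n = 2.
log Q = n(E° − E)/0.0592 = 2×(1.18 − 1.106)/0.0592 = 2.500.
With Q = [Mn²⁺]·P(H₂) / [H⁺]^2, solving for [H⁺] gives log[H⁺] = -2.582, so pH = 2.58.

pH = 2.58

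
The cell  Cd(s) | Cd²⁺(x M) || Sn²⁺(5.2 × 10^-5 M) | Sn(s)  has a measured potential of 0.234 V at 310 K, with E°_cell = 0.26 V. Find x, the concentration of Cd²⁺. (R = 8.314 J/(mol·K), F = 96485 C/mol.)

3.6 × 10^-4 M

From the Nernst equation, ln Q = nF(E° − E)/RT = 2×96485×(0.26 − 0.234)/(8.314×310) = 1.947, so Q = 7.01.
With Q = [Cd²⁺]/[Sn²⁺] and the known concentrations, [Cd²⁺] in the numerator gives [Cd²⁺] = 3.6 × 10^-4 M.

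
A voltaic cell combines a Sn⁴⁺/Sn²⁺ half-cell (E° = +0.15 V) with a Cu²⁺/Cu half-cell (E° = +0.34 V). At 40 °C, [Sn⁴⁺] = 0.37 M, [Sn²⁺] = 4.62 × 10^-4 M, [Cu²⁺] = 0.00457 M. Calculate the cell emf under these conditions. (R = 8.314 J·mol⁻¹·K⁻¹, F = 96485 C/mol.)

0.027 V

The Cu²⁺/Cu couple has the higher reduction potential and acts as the cathode, so E°_cell = +0.34 − (+0.15) = 0.19 V.
Balancing electrons gives n = 2; the reaction quotient is Q = [Sn⁴⁺]/([Sn²⁺]·[Cu²⁺]) = 1.75 × 10^5.
E = E° − (RT/nF) ln Q = 0.19 − (8.314×313)/(2×96485) × (12.074) = 0.190 − 0.163 = 0.027 V.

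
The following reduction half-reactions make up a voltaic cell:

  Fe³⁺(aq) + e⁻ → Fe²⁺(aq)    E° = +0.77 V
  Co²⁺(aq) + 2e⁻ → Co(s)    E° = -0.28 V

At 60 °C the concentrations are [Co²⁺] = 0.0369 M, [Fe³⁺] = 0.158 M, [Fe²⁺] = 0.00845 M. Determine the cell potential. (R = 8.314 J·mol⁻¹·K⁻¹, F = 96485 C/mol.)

The Fe³⁺/Fe²⁺ couple has the higher reduction potential and acts as the cathode, so E°_cell = +0.77 − (-0.28) = 1.05 V.
Balancing electrons gives n = 2; the reaction quotient is Q = [Co²⁺]·[Fe²⁺]^2/[Fe³⁺]^2 = 1.06 × 10^-4.
E = E° − (RT/nF) ln Q = 1.05 − (8.314×333)/(2×96485) × (-9.156) = 1.050 + 0.131 = 1.181 V.

1.18 V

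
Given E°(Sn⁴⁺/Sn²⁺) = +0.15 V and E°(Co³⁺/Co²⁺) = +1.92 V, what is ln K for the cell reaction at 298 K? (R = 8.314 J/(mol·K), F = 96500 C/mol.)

ln K = 137.9

E°_cell = +1.92 − (+0.15) = 1.77 V, with n = 2 electrons transferred.
At equilibrium E = 0, so the Nernst equation gives ln K = nFE°/RT = (2)(96500)(1.77)/((8.314)(298)) = 137.88.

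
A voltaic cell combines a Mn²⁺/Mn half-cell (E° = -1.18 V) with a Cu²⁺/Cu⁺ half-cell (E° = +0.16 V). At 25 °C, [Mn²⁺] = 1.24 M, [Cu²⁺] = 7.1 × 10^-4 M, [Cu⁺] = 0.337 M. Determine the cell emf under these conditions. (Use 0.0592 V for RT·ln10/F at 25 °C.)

1.18 V

The Cu²⁺/Cu⁺ couple has the higher reduction potential and acts as the cathode, so E°_cell = +0.16 − (-1.18) = 1.34 V.
Balancing electrons gives n = 2; the reaction quotient is Q = [Mn²⁺]·[Cu⁺]^2/[Cu²⁺]^2 = 2.79 × 10^5.
At 25 °C, E = E° − (0.0592/n) log Q = 1.34 − (0.0592/2)(5.446) = 1.340 − 0.161 = 1.179 V.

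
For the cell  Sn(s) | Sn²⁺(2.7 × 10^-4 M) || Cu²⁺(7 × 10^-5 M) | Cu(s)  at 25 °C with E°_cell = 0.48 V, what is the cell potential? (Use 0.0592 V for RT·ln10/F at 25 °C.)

0.463 V

Balancing electrons gives n = 2; the reaction quotient is Q = [Sn²⁺]/[Cu²⁺] = 3.86.
At 25 °C, E = E° − (0.0592/n) log Q = 0.48 − (0.0592/2)(0.586) = 0.480 − 0.017 = 0.463 V.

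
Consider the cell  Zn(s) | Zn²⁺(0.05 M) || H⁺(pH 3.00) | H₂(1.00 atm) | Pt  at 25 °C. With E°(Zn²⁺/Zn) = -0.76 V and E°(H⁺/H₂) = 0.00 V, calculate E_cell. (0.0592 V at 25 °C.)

The hydrogen couple is the cathode, so E°_cell = 0.76 V; n = 2.
[H⁺] = 10^(−3.00) = 0.0010 M, and Q = [Zn²⁺]·P(H₂) / [H⁺]^2 = 5 × 10^4.
E = E° − (0.0592/2) log Q = 0.76 − (0.0592/2)(4.699) = 0.621 V.

0.62 V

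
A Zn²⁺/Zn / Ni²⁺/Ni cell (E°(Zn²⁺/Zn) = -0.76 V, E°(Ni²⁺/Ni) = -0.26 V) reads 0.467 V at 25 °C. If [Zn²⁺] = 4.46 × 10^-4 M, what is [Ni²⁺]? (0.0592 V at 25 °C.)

From the Nernst equation, log Q = n(E° − E)/0.0592 = 2(0.50 − 0.467)/0.0592 = 1.115, so Q = 13.0.
With Q = [Zn²⁺]/[Ni²⁺] and the known concentrations, [Ni²⁺] in the denominator gives [Ni²⁺] = 3.4 × 10^-5 M.

3.4 × 10^-5 M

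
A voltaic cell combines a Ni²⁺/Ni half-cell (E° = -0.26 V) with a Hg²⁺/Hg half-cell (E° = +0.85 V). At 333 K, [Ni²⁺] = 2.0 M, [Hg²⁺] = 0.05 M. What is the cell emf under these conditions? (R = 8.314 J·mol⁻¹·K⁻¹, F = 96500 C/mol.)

The Hg²⁺/Hg couple has the higher reduction potential and acts as the cathode, so E°_cell = +0.85 − (-0.26) = 1.11 V.
Balancing electrons gives n = 2; the reaction quotient is Q = [Ni²⁺]/[Hg²⁺] = 40.0.
E = E° − (RT/nF) ln Q = 1.11 − (8.314×333)/(2×96500) × (3.689) = 1.110 − 0.053 = 1.057 V.

1.06 V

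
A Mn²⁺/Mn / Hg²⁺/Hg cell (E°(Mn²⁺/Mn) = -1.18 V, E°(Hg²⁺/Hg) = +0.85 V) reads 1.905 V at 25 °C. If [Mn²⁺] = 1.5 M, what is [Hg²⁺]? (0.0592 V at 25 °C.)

From the Nernst equation, log Q = n(E° − E)/0.0592 = 2(2.03 − 1.905)/0.0592 = 4.223, so Q = 1.67 × 10^4.
With Q = [Mn²⁺]/[Hg²⁺] and the known concentrations, [Hg²⁺] in the denominator gives [Hg²⁺] = 9 × 10^-5 M.

9 × 10^-5 M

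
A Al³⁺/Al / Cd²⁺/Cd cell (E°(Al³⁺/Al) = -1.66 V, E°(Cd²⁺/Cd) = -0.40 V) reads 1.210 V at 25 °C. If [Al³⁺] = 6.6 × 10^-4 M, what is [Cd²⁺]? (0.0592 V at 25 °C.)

From the Nernst equation, log Q = n(E° − E)/0.0592 = 6(1.26 − 1.210)/0.0592 = 5.068, so Q = 1.17 × 10^5.
With Q = [Al³⁺]^2/[Cd²⁺]^3 and the known concentrations, [Cd²⁺]^3 in the denominator gives [Cd²⁺] = 1.6 × 10^-4 M.

1.6 × 10^-4 M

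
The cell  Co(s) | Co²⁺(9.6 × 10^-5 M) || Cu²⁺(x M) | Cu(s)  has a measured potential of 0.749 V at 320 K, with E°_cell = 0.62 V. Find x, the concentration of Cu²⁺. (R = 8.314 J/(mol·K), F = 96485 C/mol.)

From the Nernst equation, ln Q = nF(E° − E)/RT = 2×96485×(0.62 − 0.749)/(8.314×320) = -9.357, so Q = 8.64 × 10^-5.
With Q = [Co²⁺]/[Cu²⁺] and the known concentrations, [Cu²⁺] in the denominator gives [Cu²⁺] = 1.1 M.

1.1 M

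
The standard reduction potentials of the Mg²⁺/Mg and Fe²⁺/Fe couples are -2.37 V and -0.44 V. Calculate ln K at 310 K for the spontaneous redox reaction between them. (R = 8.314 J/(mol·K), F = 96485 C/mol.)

E°_cell = -0.44 − (-2.37) = 1.93 V, with n = 2 electrons transferred.
At equilibrium E = 0, so the Nernst equation gives ln K = nFE°/RT = (2)(96485)(1.93)/((8.314)(310)) = 144.50.

ln K = 144.5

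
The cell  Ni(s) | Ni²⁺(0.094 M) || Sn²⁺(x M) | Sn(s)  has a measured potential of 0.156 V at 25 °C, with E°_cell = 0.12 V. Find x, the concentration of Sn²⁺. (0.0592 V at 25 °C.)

From the Nernst equation, log Q = n(E° − E)/0.0592 = 2(0.12 − 0.156)/0.0592 = -1.216, so Q = 0.0608.
With Q = [Ni²⁺]/[Sn²⁺] and the known concentrations, [Sn²⁺] in the denominator gives [Sn²⁺] = 1.5 M.

1.5 M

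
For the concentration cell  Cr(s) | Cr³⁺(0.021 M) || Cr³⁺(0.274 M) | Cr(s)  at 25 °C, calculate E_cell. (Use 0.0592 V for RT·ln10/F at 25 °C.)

0.022 V

Both half-cells are Cr³⁺/Cr, so E°_cell = 0. The concentrated side is the cathode; the cell reaction moves Cr³⁺ from high to low concentration with n = 3.
Q = [Cr³⁺]_dilute/[Cr³⁺]_conc = 0.021/0.274 = 0.0766.
E = 0 − (0.0592/3) log Q = −(0.0592/3)(-1.116) = 0.0220 V.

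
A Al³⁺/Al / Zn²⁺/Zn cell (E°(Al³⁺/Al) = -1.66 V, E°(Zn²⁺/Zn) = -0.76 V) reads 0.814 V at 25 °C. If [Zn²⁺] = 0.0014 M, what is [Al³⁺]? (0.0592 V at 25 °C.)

From the Nernst equation, log Q = n(E° − E)/0.0592 = 6(0.90 − 0.814)/0.0592 = 8.716, so Q = 5.2 × 10^8.
With Q = [Al³⁺]^2/[Zn²⁺]^3 and the known concentrations, [Al³⁺]^2 in the numerator gives [Al³⁺] = 1.2 M.

1.2 M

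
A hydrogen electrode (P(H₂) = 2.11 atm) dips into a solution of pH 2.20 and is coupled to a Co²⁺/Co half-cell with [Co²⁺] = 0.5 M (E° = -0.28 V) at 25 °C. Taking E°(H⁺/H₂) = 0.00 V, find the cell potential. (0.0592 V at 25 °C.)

0.15 V

The hydrogen couple is the cathode, so E°_cell = 0.28 V; n = 2.
[H⁺] = 10^(−2.20) = 0.0063 M, and Q = [Co²⁺]·P(H₂) / [H⁺]^2 = 2.65 × 10^4.
E = E° − (0.0592/2) log Q = 0.28 − (0.0592/2)(4.423) = 0.149 V.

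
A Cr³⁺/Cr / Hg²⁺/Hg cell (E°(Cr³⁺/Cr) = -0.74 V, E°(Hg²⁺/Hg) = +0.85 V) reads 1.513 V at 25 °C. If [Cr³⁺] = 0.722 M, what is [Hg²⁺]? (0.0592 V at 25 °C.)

From the Nernst equation, log Q = n(E° − E)/0.0592 = 6(1.59 − 1.513)/0.0592 = 7.804, so Q = 6.37 × 10^7.
With Q = [Cr³⁺]^2/[Hg²⁺]^3 and the known concentrations, [Hg²⁺]^3 in the denominator gives [Hg²⁺] = 0.002 M.

0.002 M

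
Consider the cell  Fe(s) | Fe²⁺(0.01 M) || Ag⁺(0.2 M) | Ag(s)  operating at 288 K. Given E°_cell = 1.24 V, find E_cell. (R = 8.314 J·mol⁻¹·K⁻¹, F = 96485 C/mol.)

1.26 V

Balancing electrons gives n = 2; the reaction quotient is Q = [Fe²⁺]/[Ag⁺]^2 = 0.250.
E = E° − (RT/nF) ln Q = 1.24 − (8.314×288)/(2×96485) × (-1.386) = 1.240 + 0.017 = 1.257 V.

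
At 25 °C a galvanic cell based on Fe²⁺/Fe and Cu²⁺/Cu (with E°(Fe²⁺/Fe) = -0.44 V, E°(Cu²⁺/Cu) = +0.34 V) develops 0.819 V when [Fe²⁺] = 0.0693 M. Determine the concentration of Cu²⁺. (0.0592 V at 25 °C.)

From the Nernst equation, log Q = n(E° − E)/0.0592 = 2(0.78 − 0.819)/0.0592 = -1.318, so Q = 0.0481.
With Q = [Fe²⁺]/[Cu²⁺] and the known concentrations, [Cu²⁺] in the denominator gives [Cu²⁺] = 1.4 M.

1.4 M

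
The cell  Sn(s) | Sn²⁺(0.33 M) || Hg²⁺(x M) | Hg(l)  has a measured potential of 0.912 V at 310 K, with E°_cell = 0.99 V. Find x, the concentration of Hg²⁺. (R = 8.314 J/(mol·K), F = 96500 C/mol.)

9.6 × 10^-4 M

From the Nernst equation, ln Q = nF(E° − E)/RT = 2×96500×(0.99 − 0.912)/(8.314×310) = 5.841, so Q = 344.
With Q = [Sn²⁺]/[Hg²⁺] and the known concentrations, [Hg²⁺] in the denominator gives [Hg²⁺] = 9.6 × 10^-4 M.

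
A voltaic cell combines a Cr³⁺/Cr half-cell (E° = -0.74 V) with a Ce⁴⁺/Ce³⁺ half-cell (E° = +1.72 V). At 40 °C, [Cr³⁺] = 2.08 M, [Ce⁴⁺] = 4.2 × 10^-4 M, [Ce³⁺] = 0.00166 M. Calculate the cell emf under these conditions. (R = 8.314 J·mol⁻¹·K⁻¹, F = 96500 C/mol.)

The Ce⁴⁺/Ce³⁺ couple has the higher reduction potential and acts as the cathode, so E°_cell = +1.72 − (-0.74) = 2.46 V.
Balancing electrons gives n = 3; the reaction quotient is Q = [Cr³⁺]·[Ce³⁺]^3/[Ce⁴⁺]^3 = 128.
E = E° − (RT/nF) ln Q = 2.46 − (8.314×313)/(3×96500) × (4.855) = 2.460 − 0.044 = 2.416 V.

2.42 V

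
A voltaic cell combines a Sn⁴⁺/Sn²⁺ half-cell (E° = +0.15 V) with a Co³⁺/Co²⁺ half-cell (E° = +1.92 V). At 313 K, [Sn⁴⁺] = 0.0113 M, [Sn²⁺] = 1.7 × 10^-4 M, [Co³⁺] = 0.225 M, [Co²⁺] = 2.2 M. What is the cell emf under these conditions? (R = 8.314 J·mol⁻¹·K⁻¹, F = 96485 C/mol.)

1.65 V

The Co³⁺/Co²⁺ couple has the higher reduction potential and acts as the cathode, so E°_cell = +1.92 − (+0.15) = 1.77 V.
Balancing electrons gives n = 2; the reaction quotient is Q = [Sn⁴⁺]·[Co²⁺]^2/([Sn²⁺]·[Co³⁺]^2) = 6350.
E = E° − (RT/nF) ln Q = 1.77 − (8.314×313)/(2×96485) × (8.757) = 1.770 − 0.118 = 1.652 V.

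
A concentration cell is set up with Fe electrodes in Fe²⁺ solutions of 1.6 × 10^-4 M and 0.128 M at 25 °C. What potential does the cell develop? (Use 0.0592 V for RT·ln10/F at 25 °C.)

Both half-cells are Fe²⁺/Fe, so E°_cell = 0. The concentrated side is the cathode; the cell reaction moves Fe²⁺ from high to low concentration with n = 2.
Q = [Fe²⁺]_dilute/[Fe²⁺]_conc = 1.6 × 10^-4/0.128 = 0.00125.
E = 0 − (0.0592/2) log Q = −(0.0592/2)(-2.903) = 0.0859 V.

0.086 V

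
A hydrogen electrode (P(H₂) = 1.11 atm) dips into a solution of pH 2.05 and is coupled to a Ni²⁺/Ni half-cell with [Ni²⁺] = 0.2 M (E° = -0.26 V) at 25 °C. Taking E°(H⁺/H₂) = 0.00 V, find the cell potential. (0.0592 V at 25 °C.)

The hydrogen couple is the cathode, so E°_cell = 0.26 V; n = 2.
[H⁺] = 10^(−2.05) = 0.0089 M, and Q = [Ni²⁺]·P(H₂) / [H⁺]^2 = 2790.
E = E° − (0.0592/2) log Q = 0.26 − (0.0592/2)(3.446) = 0.158 V.

0.16 V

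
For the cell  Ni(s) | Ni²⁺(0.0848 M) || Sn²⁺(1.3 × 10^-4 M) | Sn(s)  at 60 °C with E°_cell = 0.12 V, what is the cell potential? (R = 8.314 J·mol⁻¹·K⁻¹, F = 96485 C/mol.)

0.027 V

Balancing electrons gives n = 2; the reaction quotient is Q = [Ni²⁺]/[Sn²⁺] = 652.
E = E° − (RT/nF) ln Q = 0.12 − (8.314×333)/(2×96485) × (6.481) = 0.120 − 0.093 = 0.027 V.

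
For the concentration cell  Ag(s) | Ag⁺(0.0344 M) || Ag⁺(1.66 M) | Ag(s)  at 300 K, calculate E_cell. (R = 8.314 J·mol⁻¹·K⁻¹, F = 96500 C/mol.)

Both half-cells are Ag⁺/Ag, so E°_cell = 0. The concentrated side is the cathode; the cell reaction moves Ag⁺ from high to low concentration with n = 1.
Q = [Ag⁺]_dilute/[Ag⁺]_conc = 0.0344/1.66 = 0.0207.
E = 0 − (RT/nF) ln Q = −((8.314×300)/(1×96500))(-3.877) = 0.1002 V.

0.10 V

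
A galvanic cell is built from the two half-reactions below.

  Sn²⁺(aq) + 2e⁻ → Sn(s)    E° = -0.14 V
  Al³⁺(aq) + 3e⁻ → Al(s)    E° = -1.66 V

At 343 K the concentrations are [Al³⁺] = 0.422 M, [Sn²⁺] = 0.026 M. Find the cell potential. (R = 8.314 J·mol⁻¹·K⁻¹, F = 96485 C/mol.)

The Sn²⁺/Sn couple has the higher reduction potential and acts as the cathode, so E°_cell = -0.14 − (-1.66) = 1.52 V.
Balancing electrons gives n = 6; the reaction quotient is Q = [Al³⁺]^2/[Sn²⁺]^3 = 1.01 × 10^4.
E = E° − (RT/nF) ln Q = 1.52 − (8.314×343)/(6×96485) × (9.223) = 1.520 − 0.045 = 1.475 V.

1.47 V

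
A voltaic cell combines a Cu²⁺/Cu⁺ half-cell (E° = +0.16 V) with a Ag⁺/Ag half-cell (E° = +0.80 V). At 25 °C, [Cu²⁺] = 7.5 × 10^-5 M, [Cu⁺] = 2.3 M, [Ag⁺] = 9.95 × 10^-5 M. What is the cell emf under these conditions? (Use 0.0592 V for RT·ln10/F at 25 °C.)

0.669 V

The Ag⁺/Ag couple has the higher reduction potential and acts as the cathode, so E°_cell = +0.80 − (+0.16) = 0.64 V.
Balancing electrons gives n = 1; the reaction quotient is Q = [Cu²⁺]/([Cu⁺]·[Ag⁺]) = 0.328.
At 25 °C, E = E° − (0.0592/n) log Q = 0.64 − (0.0592/1)(-0.484) = 0.640 + 0.029 = 0.669 V.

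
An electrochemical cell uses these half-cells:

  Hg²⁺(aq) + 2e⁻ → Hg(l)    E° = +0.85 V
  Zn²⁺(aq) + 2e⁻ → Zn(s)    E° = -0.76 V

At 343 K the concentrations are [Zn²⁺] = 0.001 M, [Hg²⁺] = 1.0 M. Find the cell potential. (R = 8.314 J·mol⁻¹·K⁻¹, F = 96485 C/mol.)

1.71 V

The Hg²⁺/Hg couple has the higher reduction potential and acts as the cathode, so E°_cell = +0.85 − (-0.76) = 1.61 V.
Balancing electrons gives n = 2; the reaction quotient is Q = [Zn²⁺]/[Hg²⁺] = 0.00100.
E = E° − (RT/nF) ln Q = 1.61 − (8.314×343)/(2×96485) × (-6.908) = 1.610 + 0.102 = 1.712 V.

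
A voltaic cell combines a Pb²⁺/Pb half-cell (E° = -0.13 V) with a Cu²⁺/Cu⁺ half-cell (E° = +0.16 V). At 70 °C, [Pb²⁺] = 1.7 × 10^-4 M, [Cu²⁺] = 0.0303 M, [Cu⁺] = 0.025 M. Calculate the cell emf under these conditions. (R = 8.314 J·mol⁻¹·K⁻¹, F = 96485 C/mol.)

The Cu²⁺/Cu⁺ couple has the higher reduction potential and acts as the cathode, so E°_cell = +0.16 − (-0.13) = 0.29 V.
Balancing electrons gives n = 2; the reaction quotient is Q = [Pb²⁺]·[Cu⁺]^2/[Cu²⁺]^2 = 1.16 × 10^-4.
E = E° − (RT/nF) ln Q = 0.29 − (8.314×343)/(2×96485) × (-9.064) = 0.290 + 0.134 = 0.424 V.

0.424 V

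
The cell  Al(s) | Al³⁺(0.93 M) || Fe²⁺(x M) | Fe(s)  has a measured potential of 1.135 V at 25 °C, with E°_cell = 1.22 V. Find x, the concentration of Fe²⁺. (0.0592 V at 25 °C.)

0.0013 M

From the Nernst equation, log Q = n(E° − E)/0.0592 = 6(1.22 − 1.135)/0.0592 = 8.615, so Q = 4.12 × 10^8.
With Q = [Al³⁺]^2/[Fe²⁺]^3 and the known concentrations, [Fe²⁺]^3 in the denominator gives [Fe²⁺] = 0.0013 M.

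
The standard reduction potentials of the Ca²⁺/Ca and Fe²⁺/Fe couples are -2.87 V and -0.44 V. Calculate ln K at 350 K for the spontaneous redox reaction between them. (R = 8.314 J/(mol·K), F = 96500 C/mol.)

ln K = 161.2

E°_cell = -0.44 − (-2.87) = 2.43 V, with n = 2 electrons transferred.
At equilibrium E = 0, so the Nernst equation gives ln K = nFE°/RT = (2)(96500)(2.43)/((8.314)(350)) = 161.17.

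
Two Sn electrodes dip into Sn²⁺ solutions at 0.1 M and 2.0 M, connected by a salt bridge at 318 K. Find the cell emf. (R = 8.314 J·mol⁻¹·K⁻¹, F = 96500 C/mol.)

0.041 V

Both half-cells are Sn²⁺/Sn, so E°_cell = 0. The concentrated side is the cathode; the cell reaction moves Sn²⁺ from high to low concentration with n = 2.
Q = [Sn²⁺]_dilute/[Sn²⁺]_conc = 0.1/2.0 = 0.0500.
E = 0 − (RT/nF) ln Q = −((8.314×318)/(2×96500))(-2.996) = 0.0410 V.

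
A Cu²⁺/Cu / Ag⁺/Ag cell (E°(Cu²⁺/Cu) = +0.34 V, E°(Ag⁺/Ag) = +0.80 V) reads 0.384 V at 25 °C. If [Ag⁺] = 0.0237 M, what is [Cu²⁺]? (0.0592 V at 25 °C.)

0.21 M

From the Nernst equation, log Q = n(E° − E)/0.0592 = 2(0.46 − 0.384)/0.0592 = 2.568, so Q = 369.
With Q = [Cu²⁺]/[Ag⁺]^2 and the known concentrations, [Cu²⁺] in the numerator gives [Cu²⁺] = 0.21 M.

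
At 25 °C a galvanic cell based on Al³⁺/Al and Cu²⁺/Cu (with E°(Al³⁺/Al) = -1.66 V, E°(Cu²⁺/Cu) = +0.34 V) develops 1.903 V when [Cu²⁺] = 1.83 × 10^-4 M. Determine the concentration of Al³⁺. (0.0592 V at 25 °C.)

0.2 M

From the Nernst equation, log Q = n(E° − E)/0.0592 = 6(2.00 − 1.903)/0.0592 = 9.831, so Q = 6.78 × 10^9.
With Q = [Al³⁺]^2/[Cu²⁺]^3 and the known concentrations, [Al³⁺]^2 in the numerator gives [Al³⁺] = 0.2 M.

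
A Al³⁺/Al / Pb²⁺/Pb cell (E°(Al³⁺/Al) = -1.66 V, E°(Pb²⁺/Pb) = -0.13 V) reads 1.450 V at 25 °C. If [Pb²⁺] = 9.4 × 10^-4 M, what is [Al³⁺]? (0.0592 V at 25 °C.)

0.33 M

From the Nernst equation, log Q = n(E° − E)/0.0592 = 6(1.53 − 1.450)/0.0592 = 8.108, so Q = 1.28 × 10^8.
With Q = [Al³⁺]^2/[Pb²⁺]^3 and the known concentrations, [Al³⁺]^2 in the numerator gives [Al³⁺] = 0.33 M.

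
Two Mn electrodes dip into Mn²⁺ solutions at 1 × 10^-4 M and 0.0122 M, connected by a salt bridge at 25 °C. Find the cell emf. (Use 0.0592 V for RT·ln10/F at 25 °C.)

0.062 V

Both half-cells are Mn²⁺/Mn, so E°_cell = 0. The concentrated side is the cathode; the cell reaction moves Mn²⁺ from high to low concentration with n = 2.
Q = [Mn²⁺]_dilute/[Mn²⁺]_conc = 1 × 10^-4/0.0122 = 0.00820.
E = 0 − (0.0592/2) log Q = −(0.0592/2)(-2.086) = 0.0617 V.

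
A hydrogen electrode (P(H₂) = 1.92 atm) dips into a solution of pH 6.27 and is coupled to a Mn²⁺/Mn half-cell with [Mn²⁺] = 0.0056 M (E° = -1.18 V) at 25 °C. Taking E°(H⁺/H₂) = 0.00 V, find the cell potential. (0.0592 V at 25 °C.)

0.87 V

The hydrogen couple is the cathode, so E°_cell = 1.18 V; n = 2.
[H⁺] = 10^(−6.27) = 5.4 × 10^-7 M, and Q = [Mn²⁺]·P(H₂) / [H⁺]^2 = 3.73 × 10^10.
E = E° − (0.0592/2) log Q = 1.18 − (0.0592/2)(10.571) = 0.867 V.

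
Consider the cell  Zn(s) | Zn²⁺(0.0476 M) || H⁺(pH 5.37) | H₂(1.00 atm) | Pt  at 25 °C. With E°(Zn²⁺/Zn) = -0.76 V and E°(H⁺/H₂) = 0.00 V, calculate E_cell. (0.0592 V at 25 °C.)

0.48 V

The hydrogen couple is the cathode, so E°_cell = 0.76 V; n = 2.
[H⁺] = 10^(−5.37) = 4.3 × 10^-6 M, and Q = [Zn²⁺]·P(H₂) / [H⁺]^2 = 2.62 × 10^9.
E = E° − (0.0592/2) log Q = 0.76 − (0.0592/2)(9.418) = 0.481 V.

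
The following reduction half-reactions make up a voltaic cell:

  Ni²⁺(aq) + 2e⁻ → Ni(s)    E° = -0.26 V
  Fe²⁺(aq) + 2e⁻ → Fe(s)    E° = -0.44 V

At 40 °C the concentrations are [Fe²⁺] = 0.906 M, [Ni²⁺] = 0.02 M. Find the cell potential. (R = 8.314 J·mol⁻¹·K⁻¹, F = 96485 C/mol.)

The Ni²⁺/Ni couple has the higher reduction potential and acts as the cathode, so E°_cell = -0.26 − (-0.44) = 0.18 V.
Balancing electrons gives n = 2; the reaction quotient is Q = [Fe²⁺]/[Ni²⁺] = 45.3.
E = E° − (RT/nF) ln Q = 0.18 − (8.314×313)/(2×96485) × (3.813) = 0.180 − 0.051 = 0.129 V.

0.129 V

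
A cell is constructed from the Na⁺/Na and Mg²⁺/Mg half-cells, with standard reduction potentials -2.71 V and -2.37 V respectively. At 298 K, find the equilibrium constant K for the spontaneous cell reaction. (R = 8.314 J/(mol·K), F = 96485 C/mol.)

3.2 × 10^11

E°_cell = -2.37 − (-2.71) = 0.34 V, with n = 2 electrons transferred.
At equilibrium E = 0, so the Nernst equation gives ln K = nFE°/RT = (2)(96485)(0.34)/((8.314)(298)) = 26.48.
K = e^26.48 = 3.2 × 10^11.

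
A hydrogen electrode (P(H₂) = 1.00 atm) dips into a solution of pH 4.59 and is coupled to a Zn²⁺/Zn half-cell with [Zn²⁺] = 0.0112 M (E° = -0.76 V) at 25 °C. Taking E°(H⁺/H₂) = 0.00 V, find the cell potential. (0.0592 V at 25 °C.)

The hydrogen couple is the cathode, so E°_cell = 0.76 V; n = 2.
[H⁺] = 10^(−4.59) = 2.6 × 10^-5 M, and Q = [Zn²⁺]·P(H₂) / [H⁺]^2 = 1.7 × 10^7.
E = E° − (0.0592/2) log Q = 0.76 − (0.0592/2)(7.229) = 0.546 V.

0.55 V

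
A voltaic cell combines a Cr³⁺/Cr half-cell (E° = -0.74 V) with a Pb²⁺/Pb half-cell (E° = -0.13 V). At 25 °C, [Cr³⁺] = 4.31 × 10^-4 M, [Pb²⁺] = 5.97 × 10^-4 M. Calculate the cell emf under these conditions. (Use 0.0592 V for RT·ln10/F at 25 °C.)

The Pb²⁺/Pb couple has the higher reduction potential and acts as the cathode, so E°_cell = -0.13 − (-0.74) = 0.61 V.
Balancing electrons gives n = 6; the reaction quotient is Q = [Cr³⁺]^2/[Pb²⁺]^3 = 873.
At 25 °C, E = E° − (0.0592/n) log Q = 0.61 − (0.0592/6)(2.941) = 0.610 − 0.029 = 0.581 V.

0.581 V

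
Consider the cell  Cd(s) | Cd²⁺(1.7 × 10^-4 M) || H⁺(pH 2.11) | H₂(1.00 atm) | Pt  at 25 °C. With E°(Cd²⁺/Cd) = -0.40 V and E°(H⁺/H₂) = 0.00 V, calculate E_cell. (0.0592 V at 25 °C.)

0.39 V

The hydrogen couple is the cathode, so E°_cell = 0.40 V; n = 2.
[H⁺] = 10^(−2.11) = 0.0078 M, and Q = [Cd²⁺]·P(H₂) / [H⁺]^2 = 2.82.
E = E° − (0.0592/2) log Q = 0.40 − (0.0592/2)(0.450) = 0.387 V.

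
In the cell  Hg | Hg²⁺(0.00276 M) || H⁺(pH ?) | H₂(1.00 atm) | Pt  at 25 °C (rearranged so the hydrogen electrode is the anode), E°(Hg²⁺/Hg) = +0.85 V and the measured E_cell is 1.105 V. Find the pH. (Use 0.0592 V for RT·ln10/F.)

pH = 5.59

E°_cell = 0.85 V and n = 2.
log Q = n(E° − E)/0.0592 = 2×(0.85 − 1.105)/0.0592 = -8.615.
With Q = [H⁺]^2 / ([Hg²⁺]·P(H₂)), solving for [H⁺] gives log[H⁺] = -5.587, so pH = 5.59.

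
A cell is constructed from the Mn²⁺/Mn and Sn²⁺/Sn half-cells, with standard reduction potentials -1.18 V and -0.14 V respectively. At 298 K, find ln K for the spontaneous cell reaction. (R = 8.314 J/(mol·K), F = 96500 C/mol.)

ln K = 81.0

E°_cell = -0.14 − (-1.18) = 1.04 V, with n = 2 electrons transferred.
At equilibrium E = 0, so the Nernst equation gives ln K = nFE°/RT = (2)(96500)(1.04)/((8.314)(298)) = 81.01.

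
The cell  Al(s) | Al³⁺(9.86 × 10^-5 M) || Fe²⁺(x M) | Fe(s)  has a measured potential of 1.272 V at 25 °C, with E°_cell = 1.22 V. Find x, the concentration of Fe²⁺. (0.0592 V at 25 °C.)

0.12 M

From the Nernst equation, log Q = n(E° − E)/0.0592 = 6(1.22 − 1.272)/0.0592 = -5.270, so Q = 5.37 × 10^-6.
With Q = [Al³⁺]^2/[Fe²⁺]^3 and the known concentrations, [Fe²⁺]^3 in the denominator gives [Fe²⁺] = 0.12 M.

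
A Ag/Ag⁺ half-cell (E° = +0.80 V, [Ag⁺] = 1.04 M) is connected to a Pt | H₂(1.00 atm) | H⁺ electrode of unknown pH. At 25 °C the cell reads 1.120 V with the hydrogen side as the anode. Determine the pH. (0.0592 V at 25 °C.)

pH = 5.39

E°_cell = 0.80 V and n = 2.
log Q = n(E° − E)/0.0592 = 2×(0.80 − 1.120)/0.0592 = -10.811.
With Q = [H⁺]^2 / ([Ag⁺]^2·P(H₂)), solving for [H⁺] gives log[H⁺] = -5.388, so pH = 5.39.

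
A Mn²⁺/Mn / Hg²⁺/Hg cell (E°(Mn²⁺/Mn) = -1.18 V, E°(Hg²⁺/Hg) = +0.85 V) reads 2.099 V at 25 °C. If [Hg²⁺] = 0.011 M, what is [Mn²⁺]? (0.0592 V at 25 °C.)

5.1 × 10^-5 M

From the Nernst equation, log Q = n(E° − E)/0.0592 = 2(2.03 − 2.099)/0.0592 = -2.331, so Q = 0.00467.
With Q = [Mn²⁺]/[Hg²⁺] and the known concentrations, [Mn²⁺] in the numerator gives [Mn²⁺] = 5.1 × 10^-5 M.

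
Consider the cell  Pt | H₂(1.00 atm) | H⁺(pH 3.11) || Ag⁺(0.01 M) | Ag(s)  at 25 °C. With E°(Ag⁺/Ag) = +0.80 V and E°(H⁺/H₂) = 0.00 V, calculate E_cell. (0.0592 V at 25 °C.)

0.87 V

The Ag⁺/Ag couple is the cathode, so E°_cell = 0.80 V; n = 2.
[H⁺] = 10^(−3.11) = 7.8 × 10^-4 M, and Q = [H⁺]^2 / ([Ag⁺]^2·P(H₂)) = 0.00603.
E = E° − (0.0592/2) log Q = 0.80 − (0.0592/2)(-2.220) = 0.866 V.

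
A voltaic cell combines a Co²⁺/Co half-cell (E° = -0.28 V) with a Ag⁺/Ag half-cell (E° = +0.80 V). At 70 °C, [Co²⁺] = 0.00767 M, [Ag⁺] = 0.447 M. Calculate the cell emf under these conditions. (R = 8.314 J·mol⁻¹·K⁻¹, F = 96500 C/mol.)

1.13 V

The Ag⁺/Ag couple has the higher reduction potential and acts as the cathode, so E°_cell = +0.80 − (-0.28) = 1.08 V.
Balancing electrons gives n = 2; the reaction quotient is Q = [Co²⁺]/[Ag⁺]^2 = 0.0384.
E = E° − (RT/nF) ln Q = 1.08 − (8.314×343)/(2×96500) × (-3.260) = 1.080 + 0.048 = 1.128 V.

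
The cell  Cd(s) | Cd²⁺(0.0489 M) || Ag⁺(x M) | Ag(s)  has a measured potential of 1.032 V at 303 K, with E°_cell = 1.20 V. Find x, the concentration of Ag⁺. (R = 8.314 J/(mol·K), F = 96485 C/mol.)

3.5 × 10^-4 M

From the Nernst equation, ln Q = nF(E° − E)/RT = 2×96485×(1.20 − 1.032)/(8.314×303) = 12.869, so Q = 3.88 × 10^5.
With Q = [Cd²⁺]/[Ag⁺]^2 and the known concentrations, [Ag⁺]^2 in the denominator gives [Ag⁺] = 3.5 × 10^-4 M.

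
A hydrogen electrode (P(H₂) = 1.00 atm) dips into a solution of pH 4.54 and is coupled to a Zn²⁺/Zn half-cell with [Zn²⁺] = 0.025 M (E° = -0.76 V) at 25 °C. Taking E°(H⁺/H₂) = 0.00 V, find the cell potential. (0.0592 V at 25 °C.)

The hydrogen couple is the cathode, so E°_cell = 0.76 V; n = 2.
[H⁺] = 10^(−4.54) = 2.9 × 10^-5 M, and Q = [Zn²⁺]·P(H₂) / [H⁺]^2 = 3.01 × 10^7.
E = E° − (0.0592/2) log Q = 0.76 − (0.0592/2)(7.478) = 0.539 V.

0.54 V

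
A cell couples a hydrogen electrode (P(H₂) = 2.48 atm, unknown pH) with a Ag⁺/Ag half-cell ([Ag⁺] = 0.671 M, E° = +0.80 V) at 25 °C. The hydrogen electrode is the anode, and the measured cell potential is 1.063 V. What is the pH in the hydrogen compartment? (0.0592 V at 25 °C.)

pH = 4.42

E°_cell = 0.80 V and n = 2.
log Q = n(E° − E)/0.0592 = 2×(0.80 − 1.063)/0.0592 = -8.885.
With Q = [H⁺]^2 / ([Ag⁺]^2·P(H₂)), solving for [H⁺] gives log[H⁺] = -4.419, so pH = 4.42.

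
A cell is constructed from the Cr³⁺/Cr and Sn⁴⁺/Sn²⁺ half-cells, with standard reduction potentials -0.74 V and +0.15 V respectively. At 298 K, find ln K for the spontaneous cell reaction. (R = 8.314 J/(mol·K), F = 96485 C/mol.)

ln K = 208.0

E°_cell = +0.15 − (-0.74) = 0.89 V, with n = 6 electrons transferred.
At equilibrium E = 0, so the Nernst equation gives ln K = nFE°/RT = (6)(96485)(0.89)/((8.314)(298)) = 207.96.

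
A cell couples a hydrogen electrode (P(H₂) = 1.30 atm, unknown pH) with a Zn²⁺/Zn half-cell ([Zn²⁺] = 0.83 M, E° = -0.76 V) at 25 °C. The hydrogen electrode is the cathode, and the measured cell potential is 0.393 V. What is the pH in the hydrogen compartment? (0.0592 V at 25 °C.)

E°_cell = 0.76 V and n = 2.
log Q = n(E° − E)/0.0592 = 2×(0.76 − 0.393)/0.0592 = 12.399.
With Q = [Zn²⁺]·P(H₂) / [H⁺]^2, solving for [H⁺] gives log[H⁺] = -6.183, so pH = 6.18.

pH = 6.18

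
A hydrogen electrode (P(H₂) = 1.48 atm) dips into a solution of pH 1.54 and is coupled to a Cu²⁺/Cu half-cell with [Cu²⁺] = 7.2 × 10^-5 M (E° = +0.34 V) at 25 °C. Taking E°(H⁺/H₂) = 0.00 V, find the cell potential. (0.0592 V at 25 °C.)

The Cu²⁺/Cu couple is the cathode, so E°_cell = 0.34 V; n = 2.
[H⁺] = 10^(−1.54) = 0.029 M, and Q = [H⁺]^2 / ([Cu²⁺]·P(H₂)) = 7.81.
E = E° − (0.0592/2) log Q = 0.34 − (0.0592/2)(0.892) = 0.314 V.

0.31 V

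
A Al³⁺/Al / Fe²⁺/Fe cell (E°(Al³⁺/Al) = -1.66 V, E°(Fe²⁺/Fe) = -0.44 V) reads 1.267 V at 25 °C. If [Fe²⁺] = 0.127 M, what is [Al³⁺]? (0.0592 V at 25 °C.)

1.9 × 10^-4 M

From the Nernst equation, log Q = n(E° − E)/0.0592 = 6(1.22 − 1.267)/0.0592 = -4.764, so Q = 1.72 × 10^-5.
With Q = [Al³⁺]^2/[Fe²⁺]^3 and the known concentrations, [Al³⁺]^2 in the numerator gives [Al³⁺] = 1.9 × 10^-4 M.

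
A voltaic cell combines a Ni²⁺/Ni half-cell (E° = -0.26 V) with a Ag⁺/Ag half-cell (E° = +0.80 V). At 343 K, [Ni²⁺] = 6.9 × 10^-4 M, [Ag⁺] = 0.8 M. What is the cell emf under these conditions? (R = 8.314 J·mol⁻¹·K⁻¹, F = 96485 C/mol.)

1.16 V

The Ag⁺/Ag couple has the higher reduction potential and acts as the cathode, so E°_cell = +0.80 − (-0.26) = 1.06 V.
Balancing electrons gives n = 2; the reaction quotient is Q = [Ni²⁺]/[Ag⁺]^2 = 0.00108.
E = E° − (RT/nF) ln Q = 1.06 − (8.314×343)/(2×96485) × (-6.833) = 1.060 + 0.101 = 1.161 V.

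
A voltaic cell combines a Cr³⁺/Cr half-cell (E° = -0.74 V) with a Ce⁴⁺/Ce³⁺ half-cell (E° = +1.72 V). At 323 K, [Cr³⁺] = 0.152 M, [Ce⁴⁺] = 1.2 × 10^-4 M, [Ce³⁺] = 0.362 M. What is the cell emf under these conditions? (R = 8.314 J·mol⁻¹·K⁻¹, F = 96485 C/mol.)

2.25 V

The Ce⁴⁺/Ce³⁺ couple has the higher reduction potential and acts as the cathode, so E°_cell = +1.72 − (-0.74) = 2.46 V.
Balancing electrons gives n = 3; the reaction quotient is Q = [Cr³⁺]·[Ce³⁺]^3/[Ce⁴⁺]^3 = 4.17 × 10^9.
E = E° − (RT/nF) ln Q = 2.46 − (8.314×323)/(3×96485) × (22.152) = 2.460 − 0.206 = 2.254 V.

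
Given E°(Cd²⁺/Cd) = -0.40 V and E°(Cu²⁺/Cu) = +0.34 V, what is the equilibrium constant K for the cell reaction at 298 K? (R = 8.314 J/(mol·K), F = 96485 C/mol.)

1.1 × 10^25

E°_cell = +0.34 − (-0.40) = 0.74 V, with n = 2 electrons transferred.
At equilibrium E = 0, so the Nernst equation gives ln K = nFE°/RT = (2)(96485)(0.74)/((8.314)(298)) = 57.64.
K = e^57.64 = 1.1 × 10^25.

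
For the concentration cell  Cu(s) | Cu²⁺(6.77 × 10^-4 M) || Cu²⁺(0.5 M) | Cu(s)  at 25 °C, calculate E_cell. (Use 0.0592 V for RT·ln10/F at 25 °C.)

Both half-cells are Cu²⁺/Cu, so E°_cell = 0. The concentrated side is the cathode; the cell reaction moves Cu²⁺ from high to low concentration with n = 2.
Q = [Cu²⁺]_dilute/[Cu²⁺]_conc = 6.77 × 10^-4/0.5 = 0.00135.
E = 0 − (0.0592/2) log Q = −(0.0592/2)(-2.868) = 0.0849 V.

0.085 V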